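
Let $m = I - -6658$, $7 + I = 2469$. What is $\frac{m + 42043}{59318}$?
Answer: $\frac{7309}{8474} \approx 0.86252$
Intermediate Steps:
$I = 2462$ ($I = -7 + 2469 = 2462$)
$m = 9120$ ($m = 2462 - -6658 = 2462 + 6658 = 9120$)
$\frac{m + 42043}{59318} = \frac{9120 + 42043}{59318} = 51163 \cdot \frac{1}{59318} = \frac{7309}{8474}$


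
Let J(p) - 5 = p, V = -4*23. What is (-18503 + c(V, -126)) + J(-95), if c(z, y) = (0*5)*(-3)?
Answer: -18593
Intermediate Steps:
V = -92
J(p) = 5 + p
c(z, y) = 0 (c(z, y) = 0*(-3) = 0)
(-18503 + c(V, -126)) + J(-95) = (-18503 + 0) + (5 - 95) = -18503 - 90 = -18593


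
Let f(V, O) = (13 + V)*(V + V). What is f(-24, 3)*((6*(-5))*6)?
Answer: -95040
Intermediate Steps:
f(V, O) = 2*V*(13 + V) (f(V, O) = (13 + V)*(2*V) = 2*V*(13 + V))
f(-24, 3)*((6*(-5))*6) = (2*(-24)*(13 - 24))*((6*(-5))*6) = (2*(-24)*(-11))*(-30*6) = 528*(-180) = -95040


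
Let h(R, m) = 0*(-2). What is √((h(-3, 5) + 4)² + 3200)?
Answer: 4*√201 ≈ 56.710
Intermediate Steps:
h(R, m) = 0
√((h(-3, 5) + 4)² + 3200) = √((0 + 4)² + 3200) = √(4² + 3200) = √(16 + 3200) = √3216 = 4*√201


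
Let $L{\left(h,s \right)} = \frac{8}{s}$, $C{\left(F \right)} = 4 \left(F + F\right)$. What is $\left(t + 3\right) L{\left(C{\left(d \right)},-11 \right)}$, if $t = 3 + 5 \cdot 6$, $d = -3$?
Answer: $- \frac{288}{11} \approx -26.182$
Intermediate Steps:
$t = 33$ ($t = 3 + 30 = 33$)
$C{\left(F \right)} = 8 F$ ($C{\left(F \right)} = 4 \cdot 2 F = 8 F$)
$\left(t + 3\right) L{\left(C{\left(d \right)},-11 \right)} = \left(33 + 3\right) \frac{8}{-11} = 36 \cdot 8 \left(- \frac{1}{11}\right) = 36 \left(- \frac{8}{11}\right) = - \frac{288}{11}$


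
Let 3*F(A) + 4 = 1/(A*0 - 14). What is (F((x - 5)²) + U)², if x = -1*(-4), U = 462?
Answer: 41589601/196 ≈ 2.1219e+5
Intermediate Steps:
x = 4
F(A) = -19/14 (F(A) = -4/3 + 1/(3*(A*0 - 14)) = -4/3 + 1/(3*(0 - 14)) = -4/3 + (⅓)/(-14) = -4/3 + (⅓)*(-1/14) = -4/3 - 1/42 = -19/14)
(F((x - 5)²) + U)² = (-19/14 + 462)² = (6449/14)² = 41589601/196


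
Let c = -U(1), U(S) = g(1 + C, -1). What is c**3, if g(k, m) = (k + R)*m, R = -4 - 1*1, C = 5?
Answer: 1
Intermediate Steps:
R = -5 (R = -4 - 1 = -5)
g(k, m) = m*(-5 + k) (g(k, m) = (k - 5)*m = (-5 + k)*m = m*(-5 + k))
U(S) = -1 (U(S) = -(-5 + (1 + 5)) = -(-5 + 6) = -1*1 = -1)
c = 1 (c = -1*(-1) = 1)
c**3 = 1**3 = 1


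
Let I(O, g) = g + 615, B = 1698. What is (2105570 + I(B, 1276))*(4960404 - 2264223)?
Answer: 5682096306441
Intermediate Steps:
I(O, g) = 615 + g
(2105570 + I(B, 1276))*(4960404 - 2264223) = (2105570 + (615 + 1276))*(4960404 - 2264223) = (2105570 + 1891)*2696181 = 2107461*2696181 = 5682096306441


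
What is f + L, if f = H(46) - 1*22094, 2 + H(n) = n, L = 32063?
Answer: 10013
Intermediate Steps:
H(n) = -2 + n
f = -22050 (f = (-2 + 46) - 1*22094 = 44 - 22094 = -22050)
f + L = -22050 + 32063 = 10013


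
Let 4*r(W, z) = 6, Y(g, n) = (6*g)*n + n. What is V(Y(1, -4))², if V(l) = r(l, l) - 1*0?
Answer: 9/4 ≈ 2.2500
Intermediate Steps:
Y(g, n) = n + 6*g*n (Y(g, n) = 6*g*n + n = n + 6*g*n)
r(W, z) = 3/2 (r(W, z) = (¼)*6 = 3/2)
V(l) = 3/2 (V(l) = 3/2 - 1*0 = 3/2 + 0 = 3/2)
V(Y(1, -4))² = (3/2)² = 9/4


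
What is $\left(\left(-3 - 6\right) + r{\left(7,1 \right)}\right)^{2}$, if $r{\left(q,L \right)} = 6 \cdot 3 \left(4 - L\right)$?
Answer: $2025$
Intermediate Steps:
$r{\left(q,L \right)} = 72 - 18 L$ ($r{\left(q,L \right)} = 18 \left(4 - L\right) = 72 - 18 L$)
$\left(\left(-3 - 6\right) + r{\left(7,1 \right)}\right)^{2} = \left(\left(-3 - 6\right) + \left(72 - 18\right)\right)^{2} = \left(-9 + 54\right)^{2} = 45^{2} = 2025$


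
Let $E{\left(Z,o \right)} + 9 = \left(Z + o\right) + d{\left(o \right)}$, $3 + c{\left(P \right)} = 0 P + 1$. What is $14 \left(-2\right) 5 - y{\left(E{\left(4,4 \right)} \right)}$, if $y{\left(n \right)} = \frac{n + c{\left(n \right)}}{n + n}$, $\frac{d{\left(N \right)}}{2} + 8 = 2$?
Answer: $- \frac{3655}{26} \approx -140.58$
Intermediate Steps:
$c{\left(P \right)} = -2$ ($c{\left(P \right)} = -3 + \left(0 P + 1\right) = -3 + \left(0 + 1\right) = -3 + 1 = -2$)
$d{\left(N \right)} = -12$ ($d{\left(N \right)} = -16 + 2 \cdot 2 = -16 + 4 = -12$)
$E{\left(Z,o \right)} = -21 + Z + o$ ($E{\left(Z,o \right)} = -9 - \left(12 - Z - o\right) = -9 + \left(-12 + Z + o\right) = -21 + Z + o$)
$y{\left(n \right)} = \frac{-2 + n}{2 n}$ ($y{\left(n \right)} = \frac{n - 2}{n + n} = \frac{-2 + n}{2 n}$)
$14 \left(-2\right) 5 - y{\left(E{\left(4,4 \right)} \right)} = 14 \left(-2\right) 5 - \frac{-2 + \left(-21 + 4 + 4\right)}{2 \left(-21 + 4 + 4\right)} = \left(-28\right) 5 - \frac{-2 - 13}{2 \left(-13\right)} = -140 - \frac{1}{2} \left(- \frac{1}{13}\right) \left(-15\right) = -140 - \frac{15}{26} = - \frac{3655}{26}$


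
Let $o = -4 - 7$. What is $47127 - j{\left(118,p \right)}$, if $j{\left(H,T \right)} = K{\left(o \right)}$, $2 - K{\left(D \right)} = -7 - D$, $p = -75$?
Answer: $47129$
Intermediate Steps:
$o = -11$ ($o = -4 - 7 = -11$)
$K{\left(D \right)} = 9 + D$ ($K{\left(D \right)} = 2 - \left(-7 - D\right) = 2 + \left(7 + D\right) = 9 + D$)
$j{\left(H,T \right)} = -2$ ($j{\left(H,T \right)} = 9 - 11 = -2$)
$47127 - j{\left(118,p \right)} = 47127 - -2 = 47127 + 2 = 47129$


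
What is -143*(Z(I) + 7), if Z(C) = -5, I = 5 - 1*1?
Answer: -286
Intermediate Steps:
I = 4 (I = 5 - 1 = 4)
-143*(Z(I) + 7) = -143*(-5 + 7) = -143*2 = -286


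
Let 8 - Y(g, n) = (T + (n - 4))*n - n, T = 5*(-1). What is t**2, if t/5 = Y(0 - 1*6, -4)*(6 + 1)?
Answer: 2822400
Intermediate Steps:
T = -5
Y(g, n) = 8 + n - n*(-9 + n) (Y(g, n) = 8 - ((-5 + (n - 4))*n - n) = 8 - ((-5 + (-4 + n))*n - n) = 8 - ((-9 + n)*n - n) = 8 - (n*(-9 + n) - n) = 8 - (-n + n*(-9 + n)) = 8 + (n - n*(-9 + n)) = 8 + n - n*(-9 + n))
t = -1680 (t = 5*((8 - 1*(-4)**2 + 10*(-4))*(6 + 1)) = 5*((8 - 1*16 - 40)*7) = 5*((8 - 16 - 40)*7) = 5*(-48*7) = 5*(-336) = -1680)
t**2 = (-1680)**2 = 2822400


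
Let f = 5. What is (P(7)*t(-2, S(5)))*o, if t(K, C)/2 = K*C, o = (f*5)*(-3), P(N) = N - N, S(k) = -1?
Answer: 0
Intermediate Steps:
P(N) = 0
o = -75 (o = (5*5)*(-3) = 25*(-3) = -75)
t(K, C) = 2*C*K (t(K, C) = 2*(K*C) = 2*(C*K) = 2*C*K)
(P(7)*t(-2, S(5)))*o = (0*(2*(-1)*(-2)))*(-75) = (0*4)*(-75) = 0*(-75) = 0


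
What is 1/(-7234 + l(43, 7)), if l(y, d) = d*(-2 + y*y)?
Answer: 1/5695 ≈ 0.00017559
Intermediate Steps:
l(y, d) = d*(-2 + y²)
1/(-7234 + l(43, 7)) = 1/(-7234 + 7*(-2 + 43²)) = 1/(-7234 + 7*(-2 + 1849)) = 1/(-7234 + 7*1847) = 1/(-7234 + 12929) = 1/5695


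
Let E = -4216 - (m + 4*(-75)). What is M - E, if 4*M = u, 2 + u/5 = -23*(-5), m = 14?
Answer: 16285/4 ≈ 4071.3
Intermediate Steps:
u = 565 (u = -10 + 5*(-23*(-5)) = -10 + 5*115 = -10 + 575 = 565)
M = 565/4 (M = (¼)*565 = 565/4 ≈ 141.25)
E = -3930 (E = -4216 - (14 + 4*(-75)) = -4216 - (14 - 300) = -4216 - 1*(-286) = -4216 + 286 = -3930)
M - E = 565/4 - 1*(-3930) = 565/4 + 3930 = 16285/4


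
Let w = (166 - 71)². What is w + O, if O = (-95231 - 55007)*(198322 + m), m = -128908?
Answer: -10428611507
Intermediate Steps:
O = -10428620532 (O = (-95231 - 55007)*(198322 - 128908) = -150238*69414 = -10428620532)
w = 9025 (w = 95² = 9025)
w + O = 9025 - 10428620532 = -10428611507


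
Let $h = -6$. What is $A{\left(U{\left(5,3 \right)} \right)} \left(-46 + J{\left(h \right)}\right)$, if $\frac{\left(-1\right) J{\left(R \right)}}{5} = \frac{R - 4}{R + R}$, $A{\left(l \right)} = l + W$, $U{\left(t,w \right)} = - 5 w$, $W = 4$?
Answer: $\frac{3311}{6} \approx 551.83$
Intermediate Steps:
$A{\left(l \right)} = 4 + l$ ($A{\left(l \right)} = l + 4 = 4 + l$)
$J{\left(R \right)} = - \frac{5 \left(-4 + R\right)}{2 R}$ ($J{\left(R \right)} = - 5 \frac{R - 4}{R + R} = - 5 \frac{-4 + R}{2 R} = - \frac{5 \left(-4 + R\right)}{2 R}$)
$A{\left(U{\left(5,3 \right)} \right)} \left(-46 + J{\left(h \right)}\right) = \left(4 - 15\right) \left(-46 - \left(\frac{5}{2} - \frac{10}{-6}\right)\right) = \left(4 - 15\right) \left(-46 + \left(- \frac{5}{2} + 10 \left(- \frac{1}{6}\right)\right)\right) = - 11 \left(-46 - \frac{25}{6}\right) = \left(-11\right) \left(- \frac{301}{6}\right) = \frac{3311}{6}$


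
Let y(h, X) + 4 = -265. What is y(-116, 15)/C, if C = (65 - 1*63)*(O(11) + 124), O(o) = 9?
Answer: -269/266 ≈ -1.0113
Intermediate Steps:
y(h, X) = -269 (y(h, X) = -4 - 265 = -269)
C = 266 (C = (65 - 1*63)*(9 + 124) = (65 - 63)*133 = 2*133 = 266)
y(-116, 15)/C = -269/266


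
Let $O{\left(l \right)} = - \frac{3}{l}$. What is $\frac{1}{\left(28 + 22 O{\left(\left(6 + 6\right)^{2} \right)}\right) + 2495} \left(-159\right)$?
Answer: $- \frac{3816}{60541} \approx -0.063032$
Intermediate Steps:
$\frac{1}{\left(28 + 22 O{\left(\left(6 + 6\right)^{2} \right)}\right) + 2495} \left(-159\right) = \frac{1}{\left(28 + 22 \left(- \frac{3}{\left(6 + 6\right)^{2}}\right)\right) + 2495} \left(-159\right) = \frac{1}{\left(28 + 22 \left(- \frac{3}{12^{2}}\right)\right) + 2495} \left(-159\right) = \frac{1}{\left(28 + 22 \left(- \frac{3}{144}\right)\right) + 2495} \left(-159\right) = \frac{1}{\left(28 + 22 \left(\left(-3\right) \frac{1}{144}\right)\right) + 2495} \left(-159\right) = \frac{1}{\left(28 + 22 \left(- \frac{1}{48}\right)\right) + 2495} \left(-159\right) = \frac{1}{\left(28 - \frac{11}{24}\right) + 2495} \left(-159\right) = \frac{1}{\frac{661}{24} + 2495} \left(-159\right) = \frac{1}{\frac{60541}{24}} \left(-159\right) = \frac{24}{60541} \left(-159\right) = - \frac{3816}{60541}$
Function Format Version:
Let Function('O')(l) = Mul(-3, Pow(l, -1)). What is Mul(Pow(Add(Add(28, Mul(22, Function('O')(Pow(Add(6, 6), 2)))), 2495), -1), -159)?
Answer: Rational(-3816, 60541) ≈ -0.063032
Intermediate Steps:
Mul(Pow(Add(Add(28, Mul(22, Function('O')(Pow(Add(6, 6), 2)))), 2495), -1), -159) = Mul(Pow(Add(Add(28, Mul(22, Mul(-3, Pow(Pow(Add(6, 6), 2), -1)))), 2495), -1), -159) = Mul(Pow(Add(Add(28, Mul(22, Mul(-3, Pow(Pow(12, 2), -1)))), 2495), -1), -159) = Mul(Pow(Add(Add(28, Mul(22, Mul(-3, Pow(144, -1)))), 2495), -1), -159) = Mul(Pow(Add(Add(28, Mul(22, Mul(-3, Rational(1, 144)))), 2495), -1), -159) = Mul(Pow(Add(Add(28, Mul(22, Rational(-1, 48))), 2495), -1), -159) = Mul(Pow(Add(Add(28, Rational(-11, 24)), 2495), -1), -159) = Mul(Pow(Add(Rational(661, 24), 2495), -1), -159) = Mul(Pow(Rational(60541, 24), -1), -159) = Mul(Rational(24, 60541), -159) = Rational(-3816, 60541)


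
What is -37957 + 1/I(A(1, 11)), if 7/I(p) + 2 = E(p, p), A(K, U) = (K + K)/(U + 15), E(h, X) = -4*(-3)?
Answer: -265689/7 ≈ -37956.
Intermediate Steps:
E(h, X) = 12
A(K, U) = 2*K/(15 + U) (A(K, U) = (2*K)/(15 + U) = 2*K/(15 + U))
I(p) = 7/10 (I(p) = 7/(-2 + 12) = 7/10)
-37957 + 1/I(A(1, 11)) = -37957 + 1/(7/10) = -37957 + 10/7 = -265689/7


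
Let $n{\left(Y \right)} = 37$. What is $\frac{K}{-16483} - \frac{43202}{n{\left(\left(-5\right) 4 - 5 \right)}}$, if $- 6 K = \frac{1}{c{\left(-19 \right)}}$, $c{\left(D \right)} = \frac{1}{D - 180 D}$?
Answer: $- \frac{4272465559}{3659226} \approx -1167.6$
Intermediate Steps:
$c{\left(D \right)} = - \frac{1}{179 D}$ ($c{\left(D \right)} = \frac{1}{\left(-179\right) D} = - \frac{1}{179 D}$)
$K = - \frac{3401}{6}$ ($K = - \frac{1}{6 \left(- \frac{1}{179 \left(-19\right)}\right)} = - \frac{1}{6 \left(\left(- \frac{1}{179}\right) \left(- \frac{1}{19}\right)\right)} = - \frac{\frac{1}{\frac{1}{3401}}}{6} = \left(- \frac{1}{6}\right) 3401 = - \frac{3401}{6} \approx -566.83$)
$\frac{K}{-16483} - \frac{43202}{n{\left(\left(-5\right) 4 - 5 \right)}} = - \frac{3401}{6 \left(-16483\right)} - \frac{43202}{37} = \left(- \frac{3401}{6}\right) \left(- \frac{1}{16483}\right) - \frac{43202}{37} = \frac{3401}{98898} - \frac{43202}{37} = - \frac{4272465559}{3659226}$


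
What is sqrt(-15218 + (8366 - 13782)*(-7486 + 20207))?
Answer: 3*I*sqrt(7656906) ≈ 8301.3*I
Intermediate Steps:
sqrt(-15218 + (8366 - 13782)*(-7486 + 20207)) = sqrt(-15218 - 5416*12721) = sqrt(-15218 - 68896936) = sqrt(-68912154) = 3*I*sqrt(7656906)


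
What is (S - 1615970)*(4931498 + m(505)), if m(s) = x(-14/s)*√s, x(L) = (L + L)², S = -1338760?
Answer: -14571245085540 - 463301664*√505/51005 ≈ -1.4571e+13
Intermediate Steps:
x(L) = 4*L² (x(L) = (2*L)² = 4*L²)
m(s) = 784/s^(3/2) (m(s) = (4*(-14/s)²)*√s = (4*(196/s²))*√s = (784/s²)*√s = 784/s^(3/2))
(S - 1615970)*(4931498 + m(505)) = (-1338760 - 1615970)*(4931498 + 784/505^(3/2)) = -2954730*(4931498 + 784*(√505/255025)) = -2954730*(4931498 + 784*√505/255025) = -14571245085540 - 463301664*√505/51005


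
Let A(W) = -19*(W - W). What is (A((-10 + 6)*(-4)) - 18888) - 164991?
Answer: -183879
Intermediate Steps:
A(W) = 0 (A(W) = -19*0 = 0)
(A((-10 + 6)*(-4)) - 18888) - 164991 = (0 - 18888) - 164991 = -18888 - 164991 = -183879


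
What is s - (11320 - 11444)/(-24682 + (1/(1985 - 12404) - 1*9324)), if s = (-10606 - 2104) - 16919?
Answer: -10497808282891/354308515 ≈ -29629.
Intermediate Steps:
s = -29629 (s = -12710 - 16919 = -29629)
s - (11320 - 11444)/(-24682 + (1/(1985 - 12404) - 1*9324)) = -29629 - (11320 - 11444)/(-24682 + (1/(1985 - 12404) - 1*9324)) = -29629 - (-124)/(-24682 + (1/(-10419) - 9324)) = -29629 - (-124)/(-24682 + (-1/10419 - 9324)) = -29629 - (-124)/(-24682 - 97146757/10419) = -29629 - (-124)/(-354308515/10419) = -29629 - (-124)*(-10419)/354308515 = -29629 - 1*1291956/354308515 = -29629 - 1291956/354308515 = -10497808282891/354308515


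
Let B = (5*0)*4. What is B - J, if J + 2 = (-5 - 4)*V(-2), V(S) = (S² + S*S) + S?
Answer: 56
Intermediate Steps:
V(S) = S + 2*S² (V(S) = (S² + S²) + S = 2*S² + S = S + 2*S²)
B = 0 (B = 0*4 = 0)
J = -56 (J = -2 + (-5 - 4)*(-2*(1 + 2*(-2))) = -2 - (-18)*(1 - 4) = -2 - (-18)*(-3) = -2 - 9*6 = -2 - 54 = -56)
B - J = 0 - 1*(-56) = 0 + 56 = 56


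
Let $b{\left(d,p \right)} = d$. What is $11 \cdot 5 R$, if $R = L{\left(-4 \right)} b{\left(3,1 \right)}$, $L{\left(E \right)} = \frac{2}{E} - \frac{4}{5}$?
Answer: $- \frac{429}{2} \approx -214.5$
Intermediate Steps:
$L{\left(E \right)} = - \frac{4}{5} + \frac{2}{E}$ ($L{\left(E \right)} = \frac{2}{E} - \frac{4}{5} = - \frac{4}{5} + \frac{2}{E}$)
$R = - \frac{39}{10}$ ($R = \left(- \frac{4}{5} + \frac{2}{-4}\right) 3 = \left(- \frac{4}{5} + 2 \left(- \frac{1}{4}\right)\right) 3 = \left(- \frac{4}{5} - \frac{1}{2}\right) 3 = \left(- \frac{13}{10}\right) 3 = - \frac{39}{10} \approx -3.9$)
$11 \cdot 5 R = 11 \cdot 5 \left(- \frac{39}{10}\right) = 55 \left(- \frac{39}{10}\right) = - \frac{429}{2}$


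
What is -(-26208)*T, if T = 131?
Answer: 3433248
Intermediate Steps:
-(-26208)*T = -(-26208)*131 = -6552*(-524) = 3433248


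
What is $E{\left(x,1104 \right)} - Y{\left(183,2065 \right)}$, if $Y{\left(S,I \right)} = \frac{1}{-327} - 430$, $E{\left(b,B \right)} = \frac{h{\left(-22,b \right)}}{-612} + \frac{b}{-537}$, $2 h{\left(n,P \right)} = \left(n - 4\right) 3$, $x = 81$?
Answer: $\frac{570390121}{1326748} \approx 429.92$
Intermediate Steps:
$h{\left(n,P \right)} = -6 + \frac{3 n}{2}$ ($h{\left(n,P \right)} = \frac{\left(n - 4\right) 3}{2} = \frac{\left(-4 + n\right) 3}{2} = \frac{-12 + 3 n}{2} = -6 + \frac{3 n}{2}$)
$E{\left(b,B \right)} = \frac{13}{204} - \frac{b}{537}$ ($E{\left(b,B \right)} = \frac{-6 + \frac{3}{2} \left(-22\right)}{-612} + \frac{b}{-537} = \left(-6 - 33\right) \left(- \frac{1}{612}\right) + b \left(- \frac{1}{537}\right) = \left(-39\right) \left(- \frac{1}{612}\right) - \frac{b}{537} = \frac{13}{204} - \frac{b}{537}$)
$Y{\left(S,I \right)} = - \frac{140611}{327}$ ($Y{\left(S,I \right)} = - \frac{1}{327} - 430 = - \frac{140611}{327}$)
$E{\left(x,1104 \right)} - Y{\left(183,2065 \right)} = \left(\frac{13}{204} - \frac{27}{179}\right) - - \frac{140611}{327} = \left(\frac{13}{204} - \frac{27}{179}\right) + \frac{140611}{327} = - \frac{3181}{36516} + \frac{140611}{327} = \frac{570390121}{1326748}$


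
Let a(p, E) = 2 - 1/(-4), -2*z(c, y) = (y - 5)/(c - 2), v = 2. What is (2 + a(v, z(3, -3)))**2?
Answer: 289/16 ≈ 18.063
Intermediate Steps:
z(c, y) = -(-5 + y)/(2*(-2 + c)) (z(c, y) = -(y - 5)/(2*(c - 2)) = -(-5 + y)/(2*(-2 + c)))
a(p, E) = 9/4 (a(p, E) = 2 - (-1)/4 = 2 - 1*(-1/4) = 2 + 1/4 = 9/4)
(2 + a(v, z(3, -3)))**2 = (2 + 9/4)**2 = (17/4)**2 = 289/16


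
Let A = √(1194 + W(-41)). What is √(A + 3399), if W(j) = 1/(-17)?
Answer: √(982311 + 17*√345049)/17 ≈ 58.597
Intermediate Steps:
W(j) = -1/17
A = √345049/17 (A = √(1194 - 1/17) = √(20297/17) = √345049/17 ≈ 34.553)
√(A + 3399) = √(√345049/17 + 3399) = √(3399 + √345049/17)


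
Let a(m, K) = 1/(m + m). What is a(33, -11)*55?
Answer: 5/6 ≈ 0.83333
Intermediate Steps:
a(m, K) = 1/(2*m)
a(33, -11)*55 = ((1/2)/33)*55 = ((1/2)*(1/33))*55 = (1/66)*55 = 5/6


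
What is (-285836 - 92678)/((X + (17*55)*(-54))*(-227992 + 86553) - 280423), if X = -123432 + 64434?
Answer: -378514/15485592809 ≈ -2.4443e-5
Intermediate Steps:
X = -58998
(-285836 - 92678)/((X + (17*55)*(-54))*(-227992 + 86553) - 280423) = (-285836 - 92678)/((-58998 + (17*55)*(-54))*(-227992 + 86553) - 280423) = -378514/((-58998 + 935*(-54))*(-141439) - 280423) = -378514/((-58998 - 50490)*(-141439) - 280423) = -378514/(-109488*(-141439) - 280423) = -378514/(15485873232 - 280423) = -378514/15485592809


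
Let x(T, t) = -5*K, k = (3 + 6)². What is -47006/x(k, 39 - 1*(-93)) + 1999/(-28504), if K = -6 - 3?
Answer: -1339948979/1282680 ≈ -1044.6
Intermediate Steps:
K = -9
k = 81 (k = 9² = 81)
x(T, t) = 45 (x(T, t) = -5*(-9) = 45)
-47006/x(k, 39 - 1*(-93)) + 1999/(-28504) = -47006/45 + 1999/(-28504) = -47006*1/45 + 1999*(-1/28504) = -47006/45 - 1999/28504 = -1339948979/1282680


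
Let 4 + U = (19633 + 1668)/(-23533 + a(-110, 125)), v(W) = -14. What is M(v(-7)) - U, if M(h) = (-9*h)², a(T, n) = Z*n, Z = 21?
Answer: 332040341/20908 ≈ 15881.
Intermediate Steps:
a(T, n) = 21*n
U = -104933/20908 (U = -4 + (19633 + 1668)/(-23533 + 21*125) = -4 + 21301/(-23533 + 2625) = -4 + 21301/(-20908) = -4 + 21301*(-1/20908) = -4 - 21301/20908 = -104933/20908 ≈ -5.0188)
M(h) = 81*h²
M(v(-7)) - U = 81*(-14)² - 1*(-104933/20908) = 81*196 + 104933/20908 = 15876 + 104933/20908 = 332040341/20908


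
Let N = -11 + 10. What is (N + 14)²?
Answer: 169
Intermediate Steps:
N = -1
(N + 14)² = (-1 + 14)² = 13² = 169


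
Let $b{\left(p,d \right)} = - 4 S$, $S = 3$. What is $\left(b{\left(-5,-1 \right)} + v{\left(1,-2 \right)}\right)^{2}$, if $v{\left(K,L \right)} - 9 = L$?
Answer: $25$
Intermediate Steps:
$v{\left(K,L \right)} = 9 + L$
$b{\left(p,d \right)} = -12$ ($b{\left(p,d \right)} = \left(-4\right) 3 = -12$)
$\left(b{\left(-5,-1 \right)} + v{\left(1,-2 \right)}\right)^{2} = \left(-12 + \left(9 - 2\right)\right)^{2} = \left(-12 + 7\right)^{2} = \left(-5\right)^{2} = 25$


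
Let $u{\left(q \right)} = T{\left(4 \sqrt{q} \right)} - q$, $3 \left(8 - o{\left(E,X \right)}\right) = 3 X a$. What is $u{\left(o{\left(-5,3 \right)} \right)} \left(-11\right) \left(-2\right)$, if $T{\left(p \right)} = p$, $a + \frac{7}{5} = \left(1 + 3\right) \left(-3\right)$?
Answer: $- \frac{5302}{5} + \frac{88 \sqrt{1205}}{5} \approx -449.45$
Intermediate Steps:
$a = - \frac{67}{5}$ ($a = - \frac{7}{5} + \left(1 + 3\right) \left(-3\right) = - \frac{7}{5} + 4 \left(-3\right) = - \frac{7}{5} - 12 = - \frac{67}{5} \approx -13.4$)
$o{\left(E,X \right)} = 8 + \frac{67 X}{5}$ ($o{\left(E,X \right)} = 8 - \frac{3 X \left(- \frac{67}{5}\right)}{3} = 8 - \frac{\left(- \frac{201}{5}\right) X}{3} = 8 + \frac{67 X}{5}$)
$u{\left(q \right)} = - q + 4 \sqrt{q}$ ($u{\left(q \right)} = 4 \sqrt{q} - q = - q + 4 \sqrt{q}$)
$u{\left(o{\left(-5,3 \right)} \right)} \left(-11\right) \left(-2\right) = \left(- (8 + \frac{67}{5} \cdot 3) + 4 \sqrt{8 + \frac{67}{5} \cdot 3}\right) \left(-11\right) \left(-2\right) = \left(- (8 + \frac{201}{5}) + 4 \sqrt{8 + \frac{201}{5}}\right) \left(-11\right) \left(-2\right) = \left(\left(-1\right) \frac{241}{5} + 4 \sqrt{\frac{241}{5}}\right) \left(-11\right) \left(-2\right) = \left(- \frac{241}{5} + 4 \frac{\sqrt{1205}}{5}\right) \left(-11\right) \left(-2\right) = \left(- \frac{241}{5} + \frac{4 \sqrt{1205}}{5}\right) \left(-11\right) \left(-2\right) = \left(\frac{2651}{5} - \frac{44 \sqrt{1205}}{5}\right) \left(-2\right) = - \frac{5302}{5} + \frac{88 \sqrt{1205}}{5}$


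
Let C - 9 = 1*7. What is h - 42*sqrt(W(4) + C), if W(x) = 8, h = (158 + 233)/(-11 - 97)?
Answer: -391/108 - 84*sqrt(6) ≈ -209.38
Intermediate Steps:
C = 16 (C = 9 + 1*7 = 9 + 7 = 16)
h = -391/108 (h = 391/(-108) = 391*(-1/108) = -391/108 ≈ -3.6204)
h - 42*sqrt(W(4) + C) = -391/108 - 42*sqrt(8 + 16) = -391/108 - 84*sqrt(6)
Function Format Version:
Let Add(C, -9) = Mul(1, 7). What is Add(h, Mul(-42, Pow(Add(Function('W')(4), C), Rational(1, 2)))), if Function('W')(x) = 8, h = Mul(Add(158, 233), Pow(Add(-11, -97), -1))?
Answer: Add(Rational(-391, 108), Mul(-84, Pow(6, Rational(1, 2)))) ≈ -209.38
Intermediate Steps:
C = 16 (C = Add(9, Mul(1, 7)) = Add(9, 7) = 16)
h = Rational(-391, 108) (h = Mul(391, Pow(-108, -1)) = Mul(391, Rational(-1, 108)) = Rational(-391, 108) ≈ -3.6204)
Add(h, Mul(-42, Pow(Add(Function('W')(4), C), Rational(1, 2)))) = Add(Rational(-391, 108), Mul(-42, Pow(Add(8, 16), Rational(1, 2)))) = Add(Rational(-391, 108), Mul(-42, Pow(24, Rational(1, 2)))) = Add(Rational(-391, 108), Mul(-42, Mul(2, Pow(6, Rational(1, 2))))) = Add(Rational(-391, 108), Mul(-84, Pow(6, Rational(1, 2))))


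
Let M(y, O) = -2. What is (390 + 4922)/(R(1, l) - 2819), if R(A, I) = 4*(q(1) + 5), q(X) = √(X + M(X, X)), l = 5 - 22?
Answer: -14868288/7834417 - 21248*I/7834417 ≈ -1.8978 - 0.0027121*I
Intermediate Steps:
l = -17
q(X) = √(-2 + X) (q(X) = √(X - 2) = √(-2 + X))
R(A, I) = 20 + 4*I (R(A, I) = 4*(√(-2 + 1) + 5) = 4*(√(-1) + 5) = 4*(I + 5) = 4*(5 + I) = 20 + 4*I)
(390 + 4922)/(R(1, l) - 2819) = (390 + 4922)/((20 + 4*I) - 2819) = 5312/(-2799 + 4*I) = 5312*((-2799 - 4*I)/7834417) = 5312*(-2799 - 4*I)/7834417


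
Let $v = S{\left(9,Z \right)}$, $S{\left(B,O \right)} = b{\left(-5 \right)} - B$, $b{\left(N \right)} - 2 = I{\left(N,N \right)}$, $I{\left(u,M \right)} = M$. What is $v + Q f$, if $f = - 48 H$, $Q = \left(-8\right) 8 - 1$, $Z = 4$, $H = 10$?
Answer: $31188$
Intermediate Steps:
$b{\left(N \right)} = 2 + N$
$Q = -65$ ($Q = -64 - 1 = -65$)
$f = -480$ ($f = \left(-48\right) 10 = -480$)
$S{\left(B,O \right)} = -3 - B$ ($S{\left(B,O \right)} = \left(2 - 5\right) - B = -3 - B$)
$v = -12$ ($v = -3 - 9 = -12$)
$v + Q f = -12 - -31200 = -12 + 31200 = 31188$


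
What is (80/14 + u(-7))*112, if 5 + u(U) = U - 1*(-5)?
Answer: -144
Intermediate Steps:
u(U) = U (u(U) = -5 + (U - 1*(-5)) = -5 + (U + 5) = -5 + (5 + U) = U)
(80/14 + u(-7))*112 = (80/14 - 7)*112 = (80*(1/14) - 7)*112 = (40/7 - 7)*112 = -9/7*112 = -144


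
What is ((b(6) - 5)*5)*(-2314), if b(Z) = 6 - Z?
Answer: 57850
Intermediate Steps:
((b(6) - 5)*5)*(-2314) = (((6 - 1*6) - 5)*5)*(-2314) = (((6 - 6) - 5)*5)*(-2314) = ((0 - 5)*5)*(-2314) = -5*5*(-2314) = -25*(-2314) = 57850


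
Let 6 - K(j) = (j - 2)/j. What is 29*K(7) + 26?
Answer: 1255/7 ≈ 179.29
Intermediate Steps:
K(j) = 6 - (-2 + j)/j (K(j) = 6 - (j - 2)/j = 6 - (-2 + j)/j)
29*K(7) + 26 = 29*(5 + 2/7) + 26 = 29*(37/7) + 26 = 1073/7 + 26 = 1255/7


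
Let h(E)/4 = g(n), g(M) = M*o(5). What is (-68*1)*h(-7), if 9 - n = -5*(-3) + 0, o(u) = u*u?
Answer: 40800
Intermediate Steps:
o(u) = u**2
n = -6 (n = 9 - (-5*(-3) + 0) = 9 - (15 + 0) = 9 - 1*15 = 9 - 15 = -6)
g(M) = 25*M (g(M) = M*5**2 = M*25 = 25*M)
h(E) = -600 (h(E) = 4*(25*(-6)) = 4*(-150) = -600)
(-68*1)*h(-7) = -68*1*(-600) = -68*(-600) = 40800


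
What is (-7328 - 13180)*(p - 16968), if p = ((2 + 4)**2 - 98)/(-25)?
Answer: 8698222104/25 ≈ 3.4793e+8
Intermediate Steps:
p = 62/25 (p = (6**2 - 98)*(-1/25) = (36 - 98)*(-1/25) = -62*(-1/25) = 62/25 ≈ 2.4800)
(-7328 - 13180)*(p - 16968) = (-7328 - 13180)*(62/25 - 16968) = -20508*(-424138/25) = 8698222104/25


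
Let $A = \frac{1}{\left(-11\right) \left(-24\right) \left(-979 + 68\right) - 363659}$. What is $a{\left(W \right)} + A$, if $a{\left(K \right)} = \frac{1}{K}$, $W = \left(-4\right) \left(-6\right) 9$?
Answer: $\frac{603947}{130499208} \approx 0.004628$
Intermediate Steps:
$W = 216$ ($W = 24 \cdot 9 = 216$)
$A = - \frac{1}{604163}$ ($A = \frac{1}{264 \left(-911\right) - 363659} = \frac{1}{-240504 - 363659} = \frac{1}{-604163} = - \frac{1}{604163} \approx -1.6552 \cdot 10^{-6}$)
$a{\left(W \right)} + A = \frac{1}{216} - \frac{1}{604163} = \frac{603947}{130499208}$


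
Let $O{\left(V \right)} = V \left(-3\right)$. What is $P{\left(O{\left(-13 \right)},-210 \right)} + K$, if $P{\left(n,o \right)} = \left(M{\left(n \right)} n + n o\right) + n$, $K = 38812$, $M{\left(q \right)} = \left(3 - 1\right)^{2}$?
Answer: $30817$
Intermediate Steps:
$M{\left(q \right)} = 4$ ($M{\left(q \right)} = 2^{2} = 4$)
$O{\left(V \right)} = - 3 V$
$P{\left(n,o \right)} = 5 n + n o$ ($P{\left(n,o \right)} = \left(4 n + n o\right) + n = 5 n + n o$)
$P{\left(O{\left(-13 \right)},-210 \right)} + K = \left(-3\right) \left(-13\right) \left(5 - 210\right) + 38812 = 39 \left(-205\right) + 38812 = -7995 + 38812 = 30817$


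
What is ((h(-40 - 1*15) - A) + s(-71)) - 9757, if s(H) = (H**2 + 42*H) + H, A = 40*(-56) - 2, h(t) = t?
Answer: -5582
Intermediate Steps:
A = -2242 (A = -2240 - 2 = -2242)
s(H) = H**2 + 43*H
((h(-40 - 1*15) - A) + s(-71)) - 9757 = (((-40 - 1*15) - 1*(-2242)) - 71*(43 - 71)) - 9757 = (((-40 - 15) + 2242) - 71*(-28)) - 9757 = ((-55 + 2242) + 1988) - 9757 = (2187 + 1988) - 9757 = 4175 - 9757 = -5582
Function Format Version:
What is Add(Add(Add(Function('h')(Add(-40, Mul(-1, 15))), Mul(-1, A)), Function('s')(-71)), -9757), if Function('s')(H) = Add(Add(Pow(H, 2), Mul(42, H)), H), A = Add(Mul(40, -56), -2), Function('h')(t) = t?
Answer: -5582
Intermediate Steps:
A = -2242 (A = Add(-2240, -2) = -2242)
Function('s')(H) = Add(Pow(H, 2), Mul(43, H))
Add(Add(Add(Function('h')(Add(-40, Mul(-1, 15))), Mul(-1, A)), Function('s')(-71)), -9757) = Add(Add(Add(Add(-40, Mul(-1, 15)), Mul(-1, -2242)), Mul(-71, Add(43, -71))), -9757) = Add(Add(Add(Add(-40, -15), 2242), Mul(-71, -28)), -9757) = Add(Add(Add(-55, 2242), 1988), -9757) = Add(Add(2187, 1988), -9757) = Add(4175, -9757) = -5582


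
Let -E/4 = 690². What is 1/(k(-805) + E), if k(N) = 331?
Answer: -1/1904069 ≈ -5.2519e-7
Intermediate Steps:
E = -1904400 (E = -4*690² = -4*476100 = -1904400)
1/(k(-805) + E) = 1/(331 - 1904400) = 1/(-1904069) = -1/1904069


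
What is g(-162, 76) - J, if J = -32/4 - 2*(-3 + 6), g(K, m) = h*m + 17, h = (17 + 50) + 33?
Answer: 7631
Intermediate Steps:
h = 100 (h = 67 + 33 = 100)
g(K, m) = 17 + 100*m (g(K, m) = 100*m + 17 = 17 + 100*m)
J = -14 (J = -32*¼ - 2*3 = -8 - 6 = -14)
g(-162, 76) - J = (17 + 100*76) - 1*(-14) = (17 + 7600) + 14 = 7617 + 14 = 7631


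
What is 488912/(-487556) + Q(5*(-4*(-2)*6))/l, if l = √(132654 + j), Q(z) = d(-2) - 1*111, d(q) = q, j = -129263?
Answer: -122228/121889 - 113*√3391/3391 ≈ -2.9433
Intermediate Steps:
Q(z) = -113 (Q(z) = -2 - 1*111 = -2 - 111 = -113)
l = √3391 (l = √(132654 - 129263) = √3391 ≈ 58.232)
488912/(-487556) + Q(5*(-4*(-2)*6))/l = 488912/(-487556) - 113*√3391/3391 = 488912*(-1/487556) - 113*√3391/3391 = -122228/121889 - 113*√3391/3391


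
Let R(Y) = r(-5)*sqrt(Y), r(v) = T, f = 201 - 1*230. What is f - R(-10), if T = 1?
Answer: -29 - I*sqrt(10) ≈ -29.0 - 3.1623*I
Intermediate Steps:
f = -29 (f = 201 - 230 = -29)
r(v) = 1
R(Y) = sqrt(Y) (R(Y) = 1*sqrt(Y) = sqrt(Y))
f - R(-10) = -29 - sqrt(-10) = -29 - I*sqrt(10)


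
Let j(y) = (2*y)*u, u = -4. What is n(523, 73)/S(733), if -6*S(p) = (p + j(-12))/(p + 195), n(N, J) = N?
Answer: -2912064/829 ≈ -3512.7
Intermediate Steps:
j(y) = -8*y (j(y) = (2*y)*(-4) = -8*y)
S(p) = -(96 + p)/(6*(195 + p)) (S(p) = -(p - 8*(-12))/(6*(p + 195)) = -(p + 96)/(6*(195 + p)) = -(96 + p)/(6*(195 + p)))
n(523, 73)/S(733) = 523/(((-96 - 1*733)/(6*(195 + 733)))) = 523/(((1/6)*(-96 - 733)/928)) = 523/(((1/6)*(1/928)*(-829))) = 523/(-829/5568) = 523*(-5568/829) = -2912064/829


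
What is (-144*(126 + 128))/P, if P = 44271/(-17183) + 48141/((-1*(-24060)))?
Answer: 560050330240/8813091 ≈ 63548.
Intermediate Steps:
P = -79317819/137807660 (P = 44271*(-1/17183) + 48141/24060 = -44271/17183 + 48141*(1/24060) = -44271/17183 + 16047/8020 = -79317819/137807660 ≈ -0.57557)
(-144*(126 + 128))/P = (-144*(126 + 128))/(-79317819/137807660) = -144*254*(-137807660/79317819) = -36576*(-137807660/79317819) = 560050330240/8813091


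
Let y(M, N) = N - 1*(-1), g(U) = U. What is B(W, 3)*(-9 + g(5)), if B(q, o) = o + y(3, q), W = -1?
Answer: -12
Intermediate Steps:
y(M, N) = 1 + N (y(M, N) = N + 1 = 1 + N)
B(q, o) = 1 + o + q (B(q, o) = o + (1 + q) = 1 + o + q)
B(W, 3)*(-9 + g(5)) = (1 + 3 - 1)*(-9 + 5) = 3*(-4) = -12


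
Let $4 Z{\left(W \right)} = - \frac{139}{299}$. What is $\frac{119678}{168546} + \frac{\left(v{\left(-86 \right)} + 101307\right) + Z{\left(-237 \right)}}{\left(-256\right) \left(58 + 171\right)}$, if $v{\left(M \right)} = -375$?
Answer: $- \frac{5977406002453}{5908742740992} \approx -1.0116$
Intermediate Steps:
$Z{\left(W \right)} = - \frac{139}{1196}$ ($Z{\left(W \right)} = \frac{\left(-139\right) \frac{1}{299}}{4} = \frac{1}{4} \left(- \frac{139}{299}\right) = - \frac{139}{1196}$)
$\frac{119678}{168546} + \frac{\left(v{\left(-86 \right)} + 101307\right) + Z{\left(-237 \right)}}{\left(-256\right) \left(58 + 171\right)} = \frac{119678}{168546} + \frac{\left(-375 + 101307\right) - \frac{139}{1196}}{\left(-256\right) \left(58 + 171\right)} = 119678 \cdot \frac{1}{168546} + \frac{100932 - \frac{139}{1196}}{\left(-256\right) 229} = \frac{59839}{84273} + \frac{120714533}{1196 \left(-58624\right)} = \frac{59839}{84273} + \frac{120714533}{1196} \left(- \frac{1}{58624}\right) = \frac{59839}{84273} - \frac{120714533}{70114304} = - \frac{5977406002453}{5908742740992}$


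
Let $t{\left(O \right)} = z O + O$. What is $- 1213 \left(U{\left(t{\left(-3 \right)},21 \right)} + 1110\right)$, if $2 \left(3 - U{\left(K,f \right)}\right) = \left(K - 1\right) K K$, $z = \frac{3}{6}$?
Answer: $- \frac{22681887}{16} \approx -1.4176 \cdot 10^{6}$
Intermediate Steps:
$z = \frac{1}{2}$ ($z = 3 \cdot \frac{1}{6} = \frac{1}{2} \approx 0.5$)
$t{\left(O \right)} = \frac{3 O}{2}$ ($t{\left(O \right)} = \frac{O}{2} + O = \frac{3 O}{2}$)
$U{\left(K,f \right)} = 3 - \frac{K^{2} \left(-1 + K\right)}{2}$ ($U{\left(K,f \right)} = 3 - \frac{\left(K - 1\right) K K}{2} = 3 - \frac{\left(-1 + K\right) K^{2}}{2} = 3 - \frac{K^{2} \left(-1 + K\right)}{2}$)
$- 1213 \left(U{\left(t{\left(-3 \right)},21 \right)} + 1110\right) = - 1213 \left(\left(3 + \frac{\left(\frac{3}{2} \left(-3\right)\right)^{2}}{2} - \frac{\left(\frac{3}{2} \left(-3\right)\right)^{3}}{2}\right) + 1110\right) = - 1213 \left(\left(3 + \frac{\left(- \frac{9}{2}\right)^{2}}{2} - \frac{\left(- \frac{9}{2}\right)^{3}}{2}\right) + 1110\right) = - 1213 \left(\left(3 + \frac{1}{2} \cdot \frac{81}{4} - - \frac{729}{16}\right) + 1110\right) = - 1213 \left(\left(3 + \frac{81}{8} + \frac{729}{16}\right) + 1110\right) = - 1213 \left(\frac{939}{16} + 1110\right) = \left(-1213\right) \frac{18699}{16} = - \frac{22681887}{16}$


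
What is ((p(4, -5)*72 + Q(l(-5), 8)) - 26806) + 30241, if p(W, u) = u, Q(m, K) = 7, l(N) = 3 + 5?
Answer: 3082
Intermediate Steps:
l(N) = 8
((p(4, -5)*72 + Q(l(-5), 8)) - 26806) + 30241 = ((-5*72 + 7) - 26806) + 30241 = ((-360 + 7) - 26806) + 30241 = (-353 - 26806) + 30241 = -27159 + 30241 = 3082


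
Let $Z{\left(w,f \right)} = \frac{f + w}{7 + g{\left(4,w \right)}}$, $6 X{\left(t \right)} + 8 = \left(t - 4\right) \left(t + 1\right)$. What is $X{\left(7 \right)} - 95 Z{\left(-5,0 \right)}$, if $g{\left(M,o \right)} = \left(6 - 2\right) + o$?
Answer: $\frac{491}{6} \approx 81.833$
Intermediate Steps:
$X{\left(t \right)} = - \frac{4}{3} + \frac{\left(1 + t\right) \left(-4 + t\right)}{6}$ ($X{\left(t \right)} = - \frac{4}{3} + \frac{\left(t - 4\right) \left(t + 1\right)}{6} = - \frac{4}{3} + \frac{\left(-4 + t\right) \left(1 + t\right)}{6} = - \frac{4}{3} + \frac{\left(1 + t\right) \left(-4 + t\right)}{6}$)
$g{\left(M,o \right)} = 4 + o$
$Z{\left(w,f \right)} = \frac{f + w}{11 + w}$ ($Z{\left(w,f \right)} = \frac{f + w}{7 + \left(4 + w\right)} = \frac{f + w}{11 + w}$)
$X{\left(7 \right)} - 95 Z{\left(-5,0 \right)} = \left(-2 - \frac{7}{2} + \frac{7^{2}}{6}\right) - 95 \frac{0 - 5}{11 - 5} = \left(-2 - \frac{7}{2} + \frac{1}{6} \cdot 49\right) - 95 \cdot \frac{1}{6} \left(-5\right) = \left(-2 - \frac{7}{2} + \frac{49}{6}\right) - 95 \cdot \frac{1}{6} \left(-5\right) = \frac{8}{3} - - \frac{475}{6} = \frac{8}{3} + \frac{475}{6} = \frac{491}{6}$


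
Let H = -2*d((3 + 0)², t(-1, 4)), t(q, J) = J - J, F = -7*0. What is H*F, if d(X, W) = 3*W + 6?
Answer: 0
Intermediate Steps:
F = 0
t(q, J) = 0
d(X, W) = 6 + 3*W
H = -12 (H = -2*(6 + 3*0) = -2*(6 + 0) = -2*6 = -12)
H*F = -12*0 = 0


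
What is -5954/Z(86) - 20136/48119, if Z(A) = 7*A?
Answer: -149311199/14483819 ≈ -10.309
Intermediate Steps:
-5954/Z(86) - 20136/48119 = -5954/(7*86) - 20136/48119 = -5954/602 - 20136*1/48119 = -5954*1/602 - 20136/48119 = -2977/301 - 20136/48119 = -149311199/14483819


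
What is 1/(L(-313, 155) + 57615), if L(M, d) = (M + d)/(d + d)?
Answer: 155/8930246 ≈ 1.7357e-5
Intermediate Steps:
L(M, d) = (M + d)/(2*d) (L(M, d) = (M + d)/((2*d)) = (M + d)*(1/(2*d)) = (M + d)/(2*d))
1/(L(-313, 155) + 57615) = 1/((½)*(-313 + 155)/155 + 57615) = 1/((½)*(1/155)*(-158) + 57615) = 1/(-79/155 + 57615) = 1/(8930246/155) = 155/8930246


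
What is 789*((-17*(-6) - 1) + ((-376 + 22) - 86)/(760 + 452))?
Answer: 8019659/101 ≈ 79403.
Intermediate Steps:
789*((-17*(-6) - 1) + ((-376 + 22) - 86)/(760 + 452)) = 789*((102 - 1) + (-354 - 86)/1212) = 789*(101 - 440*1/1212) = 789*(101 - 110/303) = 789*(30493/303) = 8019659/101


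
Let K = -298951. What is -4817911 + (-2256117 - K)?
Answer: -6775077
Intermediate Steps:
-4817911 + (-2256117 - K) = -4817911 + (-2256117 - 1*(-298951)) = -4817911 + (-2256117 + 298951) = -4817911 - 1957166 = -6775077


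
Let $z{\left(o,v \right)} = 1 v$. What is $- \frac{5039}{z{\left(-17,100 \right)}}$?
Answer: $- \frac{5039}{100} \approx -50.39$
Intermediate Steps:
$z{\left(o,v \right)} = v$
$- \frac{5039}{z{\left(-17,100 \right)}} = - \frac{5039}{100}$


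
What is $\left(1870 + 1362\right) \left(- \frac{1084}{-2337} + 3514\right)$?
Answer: $\frac{26545392064}{2337} \approx 1.1359 \cdot 10^{7}$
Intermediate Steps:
$\left(1870 + 1362\right) \left(- \frac{1084}{-2337} + 3514\right) = 3232 \left(\left(-1084\right) \left(- \frac{1}{2337}\right) + 3514\right) = 3232 \left(\frac{1084}{2337} + 3514\right) = 3232 \cdot \frac{8213302}{2337} = \frac{26545392064}{2337}$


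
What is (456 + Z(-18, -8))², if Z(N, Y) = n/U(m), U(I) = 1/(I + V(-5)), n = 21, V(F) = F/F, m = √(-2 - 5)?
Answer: 224442 + 20034*I*√7 ≈ 2.2444e+5 + 53005.0*I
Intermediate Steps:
m = I*√7 (m = √(-7) = I*√7 ≈ 2.6458*I)
V(F) = 1
U(I) = 1/(1 + I) (U(I) = 1/(I + 1) = 1/(1 + I))
Z(N, Y) = 21 + 21*I*√7 (Z(N, Y) = 21/(1/(1 + I*√7)) = 21*(1 + I*√7) = 21 + 21*I*√7)
(456 + Z(-18, -8))² = (456 + (21 + 21*I*√7))² = (477 + 21*I*√7)²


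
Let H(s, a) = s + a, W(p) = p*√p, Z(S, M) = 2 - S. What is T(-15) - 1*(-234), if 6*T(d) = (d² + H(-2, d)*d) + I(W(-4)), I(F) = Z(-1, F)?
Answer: 629/2 ≈ 314.50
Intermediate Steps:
W(p) = p^(3/2)
H(s, a) = a + s
I(F) = 3 (I(F) = 2 - 1*(-1) = 2 + 1 = 3)
T(d) = ½ + d²/6 + d*(-2 + d)/6 (T(d) = ((d² + (d - 2)*d) + 3)/6 = ((d² + (-2 + d)*d) + 3)/6 = ((d² + d*(-2 + d)) + 3)/6 = (3 + d² + d*(-2 + d))/6 = ½ + d²/6 + d*(-2 + d)/6)
T(-15) - 1*(-234) = (½ + (⅙)*(-15)² + (⅙)*(-15)*(-2 - 15)) - 1*(-234) = (½ + (⅙)*225 + (⅙)*(-15)*(-17)) + 234 = (½ + 75/2 + 85/2) + 234 = 161/2 + 234 = 629/2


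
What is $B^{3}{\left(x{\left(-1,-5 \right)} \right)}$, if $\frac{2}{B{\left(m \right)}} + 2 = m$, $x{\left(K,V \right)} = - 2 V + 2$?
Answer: $\frac{1}{125} \approx 0.008$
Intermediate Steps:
$x{\left(K,V \right)} = 2 - 2 V$
$B{\left(m \right)} = \frac{2}{-2 + m}$
$B^{3}{\left(x{\left(-1,-5 \right)} \right)} = \left(\frac{2}{-2 + \left(2 - -10\right)}\right)^{3} = \left(\frac{2}{-2 + \left(2 + 10\right)}\right)^{3} = \left(\frac{2}{-2 + 12}\right)^{3} = \left(\frac{2}{10}\right)^{3} = \left(2 \cdot \frac{1}{10}\right)^{3} = \left(\frac{1}{5}\right)^{3} = \frac{1}{125}$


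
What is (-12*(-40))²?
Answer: 230400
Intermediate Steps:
(-12*(-40))² = 480² = 230400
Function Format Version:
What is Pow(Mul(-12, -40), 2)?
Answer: 230400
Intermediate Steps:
Pow(Mul(-12, -40), 2) = Pow(480, 2) = 230400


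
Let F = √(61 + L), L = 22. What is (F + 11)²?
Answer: (11 + √83)² ≈ 404.43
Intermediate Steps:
F = √83 (F = √(61 + 22) = √83 ≈ 9.1104)
(F + 11)² = (√83 + 11)² = (11 + √83)²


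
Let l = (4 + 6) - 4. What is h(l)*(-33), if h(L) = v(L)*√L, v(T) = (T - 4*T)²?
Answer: -10692*√6 ≈ -26190.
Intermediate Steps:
v(T) = 9*T² (v(T) = (-3*T)² = 9*T²)
l = 6 (l = 10 - 4 = 6)
h(L) = 9*L^(5/2) (h(L) = (9*L²)*√L = 9*L^(5/2))
h(l)*(-33) = (9*6^(5/2))*(-33) = (9*(36*√6))*(-33) = (324*√6)*(-33) = -10692*√6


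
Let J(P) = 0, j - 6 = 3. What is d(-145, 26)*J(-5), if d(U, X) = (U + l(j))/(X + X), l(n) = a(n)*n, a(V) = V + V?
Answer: 0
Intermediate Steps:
j = 9 (j = 6 + 3 = 9)
a(V) = 2*V
l(n) = 2*n² (l(n) = (2*n)*n = 2*n²)
d(U, X) = (162 + U)/(2*X) (d(U, X) = (U + 2*9²)/(X + X) = (U + 2*81)/((2*X)) = (U + 162)*(1/(2*X)) = (162 + U)*(1/(2*X)) = (162 + U)/(2*X))
d(-145, 26)*J(-5) = ((½)*(162 - 145)/26)*0 = ((½)*(1/26)*17)*0 = (17/52)*0 = 0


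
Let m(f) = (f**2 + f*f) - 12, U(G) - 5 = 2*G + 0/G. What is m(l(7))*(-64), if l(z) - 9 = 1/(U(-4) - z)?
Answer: -234272/25 ≈ -9370.9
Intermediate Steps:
U(G) = 5 + 2*G (U(G) = 5 + (2*G + 0/G) = 5 + (2*G + 0) = 5 + 2*G)
l(z) = 9 + 1/(-3 - z) (l(z) = 9 + 1/((5 + 2*(-4)) - z) = 9 + 1/((5 - 8) - z) = 9 + 1/(-3 - z))
m(f) = -12 + 2*f**2 (m(f) = (f**2 + f**2) - 12 = 2*f**2 - 12 = -12 + 2*f**2)
m(l(7))*(-64) = (-12 + 2*((26 + 9*7)/(3 + 7))**2)*(-64) = (-12 + 2*((26 + 63)/10)**2)*(-64) = (-12 + 2*((1/10)*89)**2)*(-64) = (-12 + 2*(89/10)**2)*(-64) = (-12 + 2*(7921/100))*(-64) = (-12 + 7921/50)*(-64) = (7321/50)*(-64) = -234272/25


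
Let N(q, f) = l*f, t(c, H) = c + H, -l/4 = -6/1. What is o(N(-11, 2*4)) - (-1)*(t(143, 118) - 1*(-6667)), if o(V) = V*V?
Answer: 43792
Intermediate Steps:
l = 24 (l = -(-24)/1 = -(-24) = -4*(-6) = 24)
t(c, H) = H + c
N(q, f) = 24*f
o(V) = V²
o(N(-11, 2*4)) - (-1)*(t(143, 118) - 1*(-6667)) = (24*(2*4))² - (-1)*((118 + 143) - 1*(-6667)) = (24*8)² - (-1)*(261 + 6667) = 192² - (-1)*6928 = 36864 - 1*(-6928) = 36864 + 6928 = 43792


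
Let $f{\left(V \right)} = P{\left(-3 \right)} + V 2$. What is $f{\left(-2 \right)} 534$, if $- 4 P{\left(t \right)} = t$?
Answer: $- \frac{3471}{2} \approx -1735.5$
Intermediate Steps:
$P{\left(t \right)} = - \frac{t}{4}$
$f{\left(V \right)} = \frac{3}{4} + 2 V$ ($f{\left(V \right)} = \left(- \frac{1}{4}\right) \left(-3\right) + V 2 = \frac{3}{4} + 2 V$)
$f{\left(-2 \right)} 534 = \left(\frac{3}{4} + 2 \left(-2\right)\right) 534 = \left(\frac{3}{4} - 4\right) 534 = \left(- \frac{13}{4}\right) 534 = - \frac{3471}{2}$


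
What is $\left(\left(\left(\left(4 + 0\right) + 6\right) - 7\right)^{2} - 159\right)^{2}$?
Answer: $22500$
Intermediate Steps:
$\left(\left(\left(\left(4 + 0\right) + 6\right) - 7\right)^{2} - 159\right)^{2} = \left(\left(\left(4 + 6\right) - 7\right)^{2} - 159\right)^{2} = \left(\left(10 - 7\right)^{2} - 159\right)^{2} = \left(3^{2} - 159\right)^{2} = \left(9 - 159\right)^{2} = \left(-150\right)^{2} = 22500$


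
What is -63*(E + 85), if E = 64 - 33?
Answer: -7308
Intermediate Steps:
E = 31
-63*(E + 85) = -63*(31 + 85) = -63*116 = -7308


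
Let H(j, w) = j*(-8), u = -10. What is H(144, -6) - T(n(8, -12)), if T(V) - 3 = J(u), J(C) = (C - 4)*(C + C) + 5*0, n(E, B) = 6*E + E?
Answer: -1435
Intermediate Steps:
n(E, B) = 7*E
H(j, w) = -8*j
J(C) = 2*C*(-4 + C) (J(C) = (-4 + C)*(2*C) + 0 = 2*C*(-4 + C) + 0 = 2*C*(-4 + C))
T(V) = 283 (T(V) = 3 + 2*(-10)*(-4 - 10) = 3 + 2*(-10)*(-14) = 3 + 280 = 283)
H(144, -6) - T(n(8, -12)) = -8*144 - 1*283 = -1152 - 283 = -1435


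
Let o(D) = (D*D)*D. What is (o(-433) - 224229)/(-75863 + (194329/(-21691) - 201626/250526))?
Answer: 221189217443620078/206152348752889 ≈ 1072.9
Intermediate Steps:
o(D) = D³ (o(D) = D²*D = D³)
(o(-433) - 224229)/(-75863 + (194329/(-21691) - 201626/250526)) = ((-433)³ - 224229)/(-75863 + (194329/(-21691) - 201626/250526)) = (-81182737 - 224229)/(-75863 + (194329*(-1/21691) - 201626*1/250526)) = -81406966/(-75863 + (-194329/21691 - 100813/125263)) = -81406966/(-75863 - 26528968310/2717079733) = -81406966/(-206152348752889/2717079733) = -81406966*(-2717079733/206152348752889) = 221189217443620078/206152348752889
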